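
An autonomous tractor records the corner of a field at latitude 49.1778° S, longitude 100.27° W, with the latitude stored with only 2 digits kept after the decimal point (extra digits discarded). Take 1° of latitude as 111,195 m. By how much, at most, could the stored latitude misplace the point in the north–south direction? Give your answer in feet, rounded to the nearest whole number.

3648 feet

Truncating at 2 decimal places can drop up to a full unit in the last place, so the latitude may be off by as much as 0.01°.
North–south distance: 0.01° × 111195 m/° = 1111.95 m.
In feet: 1111.95 m ÷ 0.3048 ≈ 3648.1 ft.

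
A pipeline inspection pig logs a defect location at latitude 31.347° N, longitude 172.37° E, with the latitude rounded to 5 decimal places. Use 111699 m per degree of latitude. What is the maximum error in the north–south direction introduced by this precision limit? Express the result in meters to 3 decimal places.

0.558 meters

Rounding to 5 decimal places leaves the latitude within ±5e-06° of the true value.
So the N–S error is at most 5e-06 × 111699 = 0.558495 m.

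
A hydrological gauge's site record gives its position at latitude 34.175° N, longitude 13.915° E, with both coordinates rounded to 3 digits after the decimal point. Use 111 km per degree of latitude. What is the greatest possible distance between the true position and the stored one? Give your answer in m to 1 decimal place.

72.0 m

Rounding to 3 decimal places leaves each coordinate within ±0.0005° of the true value.
North–south component: 0.0005° × 111000 = 55.5 m.
E–W at 34.175°: 0.0005° × 111000 × cos 34.175° = 0.0005 × 111000 × 0.8273 ≈ 45.9166 m.
Combining orthogonally: (55.5² + 45.9166²)^½ ≈ 72.0318 m.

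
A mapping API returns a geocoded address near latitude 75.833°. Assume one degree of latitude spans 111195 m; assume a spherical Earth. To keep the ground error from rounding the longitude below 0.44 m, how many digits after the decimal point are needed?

At 75.833° one degree of longitude covers 111195 × cos 75.833° ≈ 111195 × 0.2447 ≈ 27214.9 m.
Rounding to N decimal places gives at most 0.5 × 10⁻ᴺ degrees of error, i.e. 0.5 × 10⁻ᴺ × 27214.9 m.
Setting 13607.4 × 10⁻ᴺ ≤ 0.44 gives 10ᴺ ≥ 3.093e+04, i.e. N ≥ 4.49.
At 4 places the error can reach 1.36 m, but 5 places keeps it to 0.136 m.

5 decimal places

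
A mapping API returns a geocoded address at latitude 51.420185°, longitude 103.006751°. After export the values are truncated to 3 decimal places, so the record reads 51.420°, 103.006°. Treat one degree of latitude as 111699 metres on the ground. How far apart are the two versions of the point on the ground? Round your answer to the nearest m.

56 m

The latitude changed by +0.000185° and the longitude by +0.000751°.
N–S: 0.000185° × 111699 m/° = 20.6643 m.
E–W at 51.42°: 0.000751° × 111699 × cos 51.42° = 0.000751 × 111699 × 0.6236 ≈ 52.3118 m.
Distance: √(20.6643² + 52.3118²) ≈ 56.2454 m.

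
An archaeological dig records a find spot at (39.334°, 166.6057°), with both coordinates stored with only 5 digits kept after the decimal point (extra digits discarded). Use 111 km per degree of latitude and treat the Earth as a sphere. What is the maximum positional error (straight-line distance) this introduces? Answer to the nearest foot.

Truncating at 5 decimal places can drop up to a full unit in the last place, so each coordinate may be off by as much as 1e-05°.
N–S: 1e-05° × 111000 m/° = 1.11 m.
East–west component at 39.334°: 1e-05° × 111000 × cos 39.334° ≈ 1e-05 × 85854.5 ≈ 0.858545 m.
Combining orthogonally: (1.11² + 0.858545²)^½ ≈ 1.40328 m.
In feet: 1.40328 m ÷ 0.3048 ≈ 4.6039 ft.

5 feet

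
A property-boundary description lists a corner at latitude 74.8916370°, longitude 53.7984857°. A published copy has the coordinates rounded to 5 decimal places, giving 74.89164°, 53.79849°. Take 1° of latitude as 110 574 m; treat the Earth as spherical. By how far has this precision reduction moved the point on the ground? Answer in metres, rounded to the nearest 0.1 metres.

Δlat = 74.8916370 − 74.89164 = -0.0000030°; Δlon = 53.7984857 − 53.79849 = -0.0000043°.
N–S: -0.0000030° × 110574 m/° = -0.331722 m.
East–west at this latitude: -0.0000043° × 110574 × cos 74.8916° ≈ -0.0000043 × 28820.6 = -0.123929 m.
Distance: √(0.331722² + 0.123929²) ≈ 0.354115 m.

0.4 metres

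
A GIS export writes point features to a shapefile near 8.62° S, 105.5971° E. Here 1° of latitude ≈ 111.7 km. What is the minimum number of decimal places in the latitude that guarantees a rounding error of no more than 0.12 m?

One degree of latitude covers 111700 m.
Rounding to N decimal places gives at most 0.5 × 10⁻ᴺ degrees of error, i.e. 0.5 × 10⁻ᴺ × 111700 m.
Setting 55850 × 10⁻ᴺ ≤ 0.12 gives 10ᴺ ≥ 4.654e+05, i.e. N ≥ 5.67.
At 5 places the error can reach 0.558 m, but 6 places keeps it to 0.0558 m.

6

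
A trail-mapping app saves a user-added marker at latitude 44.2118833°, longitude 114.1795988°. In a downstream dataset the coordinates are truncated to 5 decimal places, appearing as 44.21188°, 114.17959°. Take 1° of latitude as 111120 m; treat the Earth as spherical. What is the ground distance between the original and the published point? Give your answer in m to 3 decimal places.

Δlat = 44.2118833 − 44.21188 = +0.0000033°; Δlon = 114.1795988 − 114.17959 = +0.0000088°.
N–S: 0.0000033° × 111120 m/° = 0.366696 m.
East–west at this latitude: 0.0000088° × 111120 × cos 44.2119° ≈ 0.0000088 × 79647 = 0.700894 m.
Hypotenuse of the two orthogonal shifts: √(0.366696² + 0.700894²) = 0.791024 m.

0.791 m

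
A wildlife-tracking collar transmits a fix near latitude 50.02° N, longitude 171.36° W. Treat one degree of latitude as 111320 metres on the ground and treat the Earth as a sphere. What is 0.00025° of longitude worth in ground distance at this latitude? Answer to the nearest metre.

18 metres

At 50.02° a degree of longitude is 111320 × cos 50.02° ≈ 71525.3 m, so 0.00025° corresponds to 17.8813 m.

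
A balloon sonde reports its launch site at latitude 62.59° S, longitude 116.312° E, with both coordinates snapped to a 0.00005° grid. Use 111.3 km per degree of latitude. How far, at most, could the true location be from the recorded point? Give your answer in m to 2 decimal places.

3.06 m

With a 0.00005° grid the true value lies within half a step, ±0.00005°/2 = ±2.5e-05°, of the stored one.
Latitude error → 2.5e-05 × 111300 = 2.7825 m along the meridian.
East–west component at 62.59°: 2.5e-05° × 111300 × cos 62.59° ≈ 2.5e-05 × 51237.5 ≈ 1.28094 m.
Combining orthogonally: (2.7825² + 1.28094²)^½ ≈ 3.06319 m.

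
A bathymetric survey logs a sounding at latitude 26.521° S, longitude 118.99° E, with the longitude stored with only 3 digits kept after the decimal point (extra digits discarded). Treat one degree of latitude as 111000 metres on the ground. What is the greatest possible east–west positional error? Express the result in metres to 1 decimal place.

Truncating at 3 decimal places can drop up to a full unit in the last place, so the longitude may be off by as much as 0.001°.
Parallels shrink by cos φ, so at 26.521° a degree of longitude is 111000 × 0.8948 ≈ 99319.6 m.
So at most 0.001° × 99319.6 ≈ 99.3196 m east–west.

99.3 metres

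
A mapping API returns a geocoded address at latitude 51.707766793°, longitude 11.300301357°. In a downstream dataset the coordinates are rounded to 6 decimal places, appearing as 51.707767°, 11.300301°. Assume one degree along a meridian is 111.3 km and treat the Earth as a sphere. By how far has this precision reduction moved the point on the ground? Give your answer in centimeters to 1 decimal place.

3.4 centimeters

The latitude changed by -0.000000207° and the longitude by +0.000000357°.
N–S: -0.000000207° × 111300 m/° = -0.0230391 m.
East–west at this latitude: 0.000000357° × 111300 × cos 51.7078° ≈ 0.000000357 × 68969.6 = 0.0246221 m.
Hypotenuse of the two orthogonal shifts: √(0.0230391² + 0.0246221²) = 0.0337202 m.
That is 0.0337202 m = 3.372 cm.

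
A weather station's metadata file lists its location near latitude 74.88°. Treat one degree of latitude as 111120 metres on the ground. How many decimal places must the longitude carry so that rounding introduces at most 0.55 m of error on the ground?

5

At 74.88° one degree of longitude covers 111120 × cos 74.88° ≈ 111120 × 0.2608 ≈ 28984.7 m.
N decimal places → at most half a unit in the last place, 0.5 × 10⁻ᴺ° = 28984.7/2 × 10⁻ᴺ m.
Need 0.5 × 28984.7 × 10⁻ᴺ ≤ 0.55 → 10⁻ᴺ ≤ 3.795e-05, so N ≥ 4.42.
So 5 decimal places suffice (0.145 m); 4 would allow up to 1.45 m.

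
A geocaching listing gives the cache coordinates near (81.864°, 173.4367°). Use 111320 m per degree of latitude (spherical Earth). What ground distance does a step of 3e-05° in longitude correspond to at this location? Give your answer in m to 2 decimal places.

3e-05° of longitude at 81.864° is 3e-05 × 111320 × cos 81.864° ≈ 3e-05 × 15754.4 = 0.472631 m.

0.47 m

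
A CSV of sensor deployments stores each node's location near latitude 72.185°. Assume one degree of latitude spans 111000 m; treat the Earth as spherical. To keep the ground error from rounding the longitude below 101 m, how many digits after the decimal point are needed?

At 72.185° one degree of longitude covers 111000 × cos 72.185° ≈ 111000 × 0.3059 ≈ 33959.8 m.
N decimal places → at most half a unit in the last place, 0.5 × 10⁻ᴺ° = 33959.8/2 × 10⁻ᴺ m.
Need 0.5 × 33959.8 × 10⁻ᴺ ≤ 101 → 10⁻ᴺ ≤ 5.948e-03, so N ≥ 2.23.
So 3 decimal places suffice (17 m); 2 would allow up to 170 m.

3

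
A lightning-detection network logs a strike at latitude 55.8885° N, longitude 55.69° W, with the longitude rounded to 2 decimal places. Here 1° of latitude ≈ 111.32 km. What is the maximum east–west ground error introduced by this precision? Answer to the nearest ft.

1024 ft

Rounding to 2 decimal places leaves the longitude within ±0.005° of the true value.
Parallels shrink by cos φ, so at 55.8885° a degree of longitude is 111320 × 0.5608 ≈ 62428.8 m.
So at most 0.005° × 62428.8 ≈ 312.144 m east–west.
Converting: 312.144 m × 3.2808 ft/m ≈ 1024.1 ft.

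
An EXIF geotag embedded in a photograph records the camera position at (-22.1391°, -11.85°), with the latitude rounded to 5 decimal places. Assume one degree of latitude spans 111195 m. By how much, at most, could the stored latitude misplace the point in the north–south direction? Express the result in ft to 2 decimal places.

1.82 ft

Rounding to 5 decimal places leaves the latitude within ±5e-06° of the true value.
Along the meridian that is 5e-06° × 111195 m/° = 0.555975 m.
Converting: 0.555975 m × 3.2808 ft/m ≈ 1.8241 ft.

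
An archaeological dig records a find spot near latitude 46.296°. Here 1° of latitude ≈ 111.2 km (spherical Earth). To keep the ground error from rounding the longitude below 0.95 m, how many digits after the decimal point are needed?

5 decimal places

At 46.296° one degree of longitude covers 111200 × cos 46.296° ≈ 111200 × 0.6909 ≈ 76831.7 m.
With N decimal places the half-ulp bound is 0.5·10⁻ᴺ°, or 0.5·10⁻ᴺ × 76831.7 m on the ground.
Need 0.5 × 76831.7 × 10⁻ᴺ ≤ 0.95 → 10⁻ᴺ ≤ 2.473e-05, so N ≥ 4.61.
So 5 decimal places suffice (0.384 m); 4 would allow up to 3.84 m.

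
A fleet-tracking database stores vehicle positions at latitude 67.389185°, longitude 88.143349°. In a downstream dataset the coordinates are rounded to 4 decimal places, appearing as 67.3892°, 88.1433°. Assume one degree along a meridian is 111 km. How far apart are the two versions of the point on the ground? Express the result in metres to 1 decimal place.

2.7 metres

Δlat = 67.389185 − 67.3892 = -0.000015°; Δlon = 88.143349 − 88.1433 = +0.000049°.
North–south shift: -0.000015 × 111000 = -1.665 m.
East–west at this latitude: 0.000049° × 111000 × cos 67.3892° ≈ 0.000049 × 42676.1 = 2.09113 m.
Distance: √(1.665² + 2.09113²) ≈ 2.67302 m.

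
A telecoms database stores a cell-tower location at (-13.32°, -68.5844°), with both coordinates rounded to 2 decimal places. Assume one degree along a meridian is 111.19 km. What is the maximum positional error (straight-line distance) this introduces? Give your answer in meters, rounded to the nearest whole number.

776 meters

Rounding to 2 decimal places leaves each coordinate within ±0.005° of the true value.
North–south component: 0.005° × 111190 = 555.95 m.
E–W at 13.32°: 0.005° × 111190 × cos 13.32° = 0.005 × 111190 × 0.9731 ≈ 540.994 m.
Worst case both components are at the extreme and orthogonal: √(555.95² + 540.994²) ≈ 775.729 m.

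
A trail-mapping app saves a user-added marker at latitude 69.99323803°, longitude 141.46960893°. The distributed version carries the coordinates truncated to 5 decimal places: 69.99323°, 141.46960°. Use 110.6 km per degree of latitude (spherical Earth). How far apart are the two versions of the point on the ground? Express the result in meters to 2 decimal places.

Δlat = 69.99323803 − 69.99323 = +0.00000803°; Δlon = 141.46960893 − 141.46960 = +0.00000893°.
N–S: 0.00000803° × 110600 m/° = 0.888118 m.
East–west at this latitude: 0.00000893° × 110600 × cos 69.9932° ≈ 0.00000893 × 37839.7 = 0.337909 m.
Combined displacement = (0.888118² + 0.337909²)^½ ≈ 0.950229 m.

0.95 meters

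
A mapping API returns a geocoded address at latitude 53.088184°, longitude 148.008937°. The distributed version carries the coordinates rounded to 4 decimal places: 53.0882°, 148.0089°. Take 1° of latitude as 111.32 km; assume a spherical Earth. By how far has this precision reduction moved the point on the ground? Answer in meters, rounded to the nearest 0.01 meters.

The latitude changed by -0.000016° and the longitude by +0.000037°.
North–south shift: -0.000016 × 111320 = -1.78112 m.
E–W at 53.0882°: 0.000037° × 111320 × cos 53.0882° = 0.000037 × 111320 × 0.6006 ≈ 2.47371 m.
Distance: √(1.78112² + 2.47371²) ≈ 3.04822 m.

3.05 meters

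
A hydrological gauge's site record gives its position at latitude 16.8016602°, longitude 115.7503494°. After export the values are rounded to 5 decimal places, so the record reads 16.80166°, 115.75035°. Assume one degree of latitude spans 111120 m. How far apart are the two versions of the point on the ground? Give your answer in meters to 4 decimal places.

Δlat = 16.8016602 − 16.80166 = +0.0000002°; Δlon = 115.7503494 − 115.75035 = -0.0000006°.
North–south shift: 0.0000002 × 111120 = 0.022224 m.
East–west at this latitude: -0.0000006° × 111120 × cos 16.8017° ≈ -0.0000006 × 106376 = -0.0638258 m.
Distance: √(0.022224² + 0.0638258²) ≈ 0.0675844 m.

0.0676 meters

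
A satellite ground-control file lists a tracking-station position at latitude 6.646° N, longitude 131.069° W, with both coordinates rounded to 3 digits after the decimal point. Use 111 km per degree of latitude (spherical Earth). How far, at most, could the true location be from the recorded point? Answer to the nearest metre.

Rounding to 3 decimal places leaves each coordinate within ±0.0005° of the true value.
North–south component: 0.0005° × 111000 = 55.5 m.
E–W at 6.646°: 0.0005° × 111000 × cos 6.646° = 0.0005 × 111000 × 0.9933 ≈ 55.127 m.
The two errors are perpendicular, so the maximum displacement is √(55.5² + 55.127²) ≈ 78.2256 m.

78 metres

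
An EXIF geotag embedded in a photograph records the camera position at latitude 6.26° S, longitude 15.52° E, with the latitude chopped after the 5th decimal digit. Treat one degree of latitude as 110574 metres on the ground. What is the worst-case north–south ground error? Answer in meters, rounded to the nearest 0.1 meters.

1.1 meters

Truncating at 5 decimal places can drop up to a full unit in the last place, so the latitude may be off by as much as 1e-05°.
So the N–S error is at most 1e-05 × 110574 = 1.10574 m.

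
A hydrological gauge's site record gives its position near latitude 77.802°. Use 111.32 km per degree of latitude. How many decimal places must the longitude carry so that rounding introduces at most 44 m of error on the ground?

At 77.802° one degree of longitude covers 111320 × cos 77.802° ≈ 111320 × 0.2113 ≈ 23520.9 m.
With N decimal places the half-ulp bound is 0.5·10⁻ᴺ°, or 0.5·10⁻ᴺ × 23520.9 m on the ground.
Setting 11760.4 × 10⁻ᴺ ≤ 44 gives 10ᴺ ≥ 267.3, i.e. N ≥ 2.43.
At 2 places the error can reach 118 m, but 3 places keeps it to 11.8 m.

3 decimal places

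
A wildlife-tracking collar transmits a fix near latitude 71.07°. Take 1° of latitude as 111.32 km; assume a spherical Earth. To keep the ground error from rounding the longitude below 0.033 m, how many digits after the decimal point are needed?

At 71.07° one degree of longitude covers 111320 × cos 71.07° ≈ 111320 × 0.3244 ≈ 36113.6 m.
With N decimal places the half-ulp bound is 0.5·10⁻ᴺ°, or 0.5·10⁻ᴺ × 36113.6 m on the ground.
Setting 18056.8 × 10⁻ᴺ ≤ 0.033 gives 10ᴺ ≥ 5.472e+05, i.e. N ≥ 5.74.
At 5 places the error can reach 0.181 m, but 6 places keeps it to 0.0181 m.

6 decimal places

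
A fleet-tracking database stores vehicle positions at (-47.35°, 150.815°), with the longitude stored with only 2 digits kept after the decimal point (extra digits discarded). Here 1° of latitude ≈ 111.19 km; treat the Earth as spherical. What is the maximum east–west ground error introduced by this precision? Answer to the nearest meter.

Truncating at 2 decimal places can drop up to a full unit in the last place, so the longitude may be off by as much as 0.01°.
Parallels shrink by cos φ, so at 47.35° a degree of longitude is 111190 × 0.6775 ≈ 75333.2 m.
East–west error: 0.01° × 75333.2 m/° ≈ 753.332 m.

753 meters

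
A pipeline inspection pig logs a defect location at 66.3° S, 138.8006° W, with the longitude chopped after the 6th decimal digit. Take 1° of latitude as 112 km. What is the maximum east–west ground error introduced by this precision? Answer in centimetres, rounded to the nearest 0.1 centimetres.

Truncating at 6 decimal places can drop up to a full unit in the last place, so the longitude may be off by as much as 1e-06°.
At latitude 66.3° a degree of longitude spans 112000 m × cos 66.3° = 112000 × 0.4019 ≈ 45018.2 m.
Maximum E–W displacement: 1e-06 × 45018.2 = 0.0450182 m.
That is 0.0450182 m = 4.5018 cm.

4.5 centimetres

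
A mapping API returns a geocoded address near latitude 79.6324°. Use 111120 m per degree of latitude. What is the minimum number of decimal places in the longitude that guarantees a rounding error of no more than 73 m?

At 79.6324° one degree of longitude covers 111120 × cos 79.6324° ≈ 111120 × 0.1800 ≈ 19997.5 m.
Rounding to N decimal places gives at most 0.5 × 10⁻ᴺ degrees of error, i.e. 0.5 × 10⁻ᴺ × 19997.5 m.
Setting 9998.74 × 10⁻ᴺ ≤ 73 gives 10ᴺ ≥ 137, i.e. N ≥ 2.14.
So 3 decimal places suffice (10 m); 2 would allow up to 100 m.

3 decimal places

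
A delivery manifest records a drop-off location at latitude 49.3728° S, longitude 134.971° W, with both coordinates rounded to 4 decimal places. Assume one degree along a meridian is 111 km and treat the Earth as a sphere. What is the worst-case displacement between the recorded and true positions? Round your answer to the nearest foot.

Rounding to 4 decimal places leaves each coordinate within ±5e-05° of the true value.
North–south component: 5e-05° × 111000 = 5.55 m.
Longitude error → 5e-05 × 111000 × cos 49.3728° = 5e-05 × 111000 × 0.6511 ≈ 3.6138 m.
The two errors are perpendicular, so the maximum displacement is √(5.55² + 3.6138²) ≈ 6.62284 m.
Converting: 6.62284 m × 3.2808 ft/m ≈ 21.728 ft.

22 feet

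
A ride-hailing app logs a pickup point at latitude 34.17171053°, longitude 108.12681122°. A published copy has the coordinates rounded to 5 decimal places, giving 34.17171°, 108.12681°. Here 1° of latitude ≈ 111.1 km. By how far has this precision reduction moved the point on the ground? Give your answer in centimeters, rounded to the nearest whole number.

13 centimeters

The latitude changed by +0.00000053° and the longitude by +0.00000122°.
N–S: 0.00000053° × 111100 m/° = 0.058883 m.
East–west at this latitude: 0.00000122° × 111100 × cos 34.1717° ≈ 0.00000122 × 91919.5 = 0.112142 m.
Distance: √(0.058883² + 0.112142²) ≈ 0.126661 m.
That is 0.126661 m = 12.666 cm.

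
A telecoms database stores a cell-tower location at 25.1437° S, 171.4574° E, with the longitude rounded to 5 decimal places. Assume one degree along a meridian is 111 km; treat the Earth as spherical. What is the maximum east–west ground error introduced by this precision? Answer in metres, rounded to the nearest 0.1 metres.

0.5 metres

Rounding to 5 decimal places leaves the longitude within ±5e-06° of the true value.
One degree of longitude at 25.1437° is 111000 × cos 25.1437° ≈ 111000 × 0.9052 = 100482 m.
East–west error: 5e-06° × 100482 m/° ≈ 0.502411 m.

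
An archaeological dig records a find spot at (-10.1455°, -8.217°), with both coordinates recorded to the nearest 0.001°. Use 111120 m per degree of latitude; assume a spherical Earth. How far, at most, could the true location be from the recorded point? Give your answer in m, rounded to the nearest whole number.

Rounding to 3 decimal places leaves each coordinate within ±0.0005° of the true value.
Latitude error → 0.0005 × 111120 = 55.56 m along the meridian.
East–west component at 10.1455°: 0.0005° × 111120 × cos 10.1455° ≈ 0.0005 × 109382 ≈ 54.6912 m.
The two errors are perpendicular, so the maximum displacement is √(55.56² + 54.6912²) ≈ 77.9618 m.

78 m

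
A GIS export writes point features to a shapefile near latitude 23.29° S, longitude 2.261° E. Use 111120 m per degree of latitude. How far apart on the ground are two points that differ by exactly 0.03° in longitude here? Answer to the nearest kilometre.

3 kilometres

At 23.29° a degree of longitude is 111120 × cos 23.29° ≈ 102065 m, so 0.03° corresponds to 3061.96 m.
That is 3061.96 m = 3.062 km.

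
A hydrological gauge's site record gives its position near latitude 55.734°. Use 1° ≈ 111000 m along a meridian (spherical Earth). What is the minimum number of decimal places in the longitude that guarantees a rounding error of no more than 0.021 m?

7

At 55.734° one degree of longitude covers 111000 × cos 55.734° ≈ 111000 × 0.5630 ≈ 62497 m.
With N decimal places the half-ulp bound is 0.5·10⁻ᴺ°, or 0.5·10⁻ᴺ × 62497 m on the ground.
Setting 31248.5 × 10⁻ᴺ ≤ 0.021 gives 10ᴺ ≥ 1.488e+06, i.e. N ≥ 6.17.
At 6 places the error can reach 0.0312 m, but 7 places keeps it to 0.00312 m.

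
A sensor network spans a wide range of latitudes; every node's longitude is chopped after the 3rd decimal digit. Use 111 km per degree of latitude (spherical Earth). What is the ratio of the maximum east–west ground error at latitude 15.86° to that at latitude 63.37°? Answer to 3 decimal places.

2.146

Truncating at 3 decimal places can drop up to a full unit in the last place, so the longitude may be off by as much as 0.001°.
Error at 15.86° = 0.001° × 111000 × cos 15.86° ≈ 111 × 0.9619 = 106.77 m.
At 63.37°: 0.001° × 111000 × cos 63.37° = 0.001 × 111000 × 0.4482 ≈ 49.753 m.
Ratio: 106.77 / 49.753 = cos 15.86° / cos 63.37° ≈ 2.1461.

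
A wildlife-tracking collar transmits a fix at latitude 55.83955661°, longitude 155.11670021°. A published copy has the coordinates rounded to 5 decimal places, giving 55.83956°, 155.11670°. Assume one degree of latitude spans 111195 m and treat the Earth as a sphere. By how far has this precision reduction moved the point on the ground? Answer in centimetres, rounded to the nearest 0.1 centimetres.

The latitude changed by -0.00000339° and the longitude by +0.00000021°.
N–S: -0.00000339° × 111195 m/° = -0.376951 m.
E–W at 55.8396°: 0.00000021° × 111195 × cos 55.8396° = 0.00000021 × 111195 × 0.5615 ≈ 0.0131118 m.
Distance: √(0.376951² + 0.0131118²) ≈ 0.377179 m.
That is 0.377179 m = 37.718 cm.

37.7 centimetres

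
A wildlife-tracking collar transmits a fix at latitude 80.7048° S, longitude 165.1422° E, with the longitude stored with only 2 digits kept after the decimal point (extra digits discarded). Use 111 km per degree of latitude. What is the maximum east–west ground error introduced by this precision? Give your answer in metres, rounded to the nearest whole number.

179 metres

Truncating at 2 decimal places can drop up to a full unit in the last place, so the longitude may be off by as much as 0.01°.
At latitude 80.7048° a degree of longitude spans 111000 m × cos 80.7048° = 111000 × 0.1615 ≈ 17928.8 m.
So at most 0.01° × 17928.8 ≈ 179.288 m east–west.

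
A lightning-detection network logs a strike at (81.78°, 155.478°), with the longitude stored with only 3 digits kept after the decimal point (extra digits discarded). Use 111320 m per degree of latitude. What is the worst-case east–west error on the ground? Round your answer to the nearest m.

16 m

Truncating at 3 decimal places can drop up to a full unit in the last place, so the longitude may be off by as much as 0.001°.
One degree of longitude at 81.78° is 111320 × cos 81.78° ≈ 111320 × 0.1430 = 15915.9 m.
Maximum E–W displacement: 0.001 × 15915.9 = 15.9159 m.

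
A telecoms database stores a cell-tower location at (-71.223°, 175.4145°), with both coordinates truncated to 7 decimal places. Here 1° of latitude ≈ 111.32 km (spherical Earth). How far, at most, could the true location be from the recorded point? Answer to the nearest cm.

Truncating at 7 decimal places can drop up to a full unit in the last place, so each coordinate may be off by as much as 1e-07°.
N–S: 1e-07° × 111320 m/° = 0.011132 m.
East–west component at 71.223°: 1e-07° × 111320 × cos 71.223° ≈ 1e-07 × 35832.3 ≈ 0.00358323 m.
Worst case both components are at the extreme and orthogonal: √(0.011132² + 0.00358323²) ≈ 0.0116945 m.
That is 0.0116945 m = 1.1694 cm.

1 cm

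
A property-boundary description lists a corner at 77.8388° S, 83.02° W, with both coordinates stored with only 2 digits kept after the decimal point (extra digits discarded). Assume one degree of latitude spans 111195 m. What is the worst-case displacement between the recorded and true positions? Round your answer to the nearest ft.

Truncating at 2 decimal places can drop up to a full unit in the last place, so each coordinate may be off by as much as 0.01°.
Latitude error → 0.01 × 111195 = 1111.95 m along the meridian.
Longitude error → 0.01 × 111195 × cos 77.8388° = 0.01 × 111195 × 0.2107 ≈ 234.247 m.
The two errors are perpendicular, so the maximum displacement is √(1111.95² + 234.247²) ≈ 1136.36 m.
In feet: 1136.36 m ÷ 0.3048 ≈ 3728.2 ft.

3728 ft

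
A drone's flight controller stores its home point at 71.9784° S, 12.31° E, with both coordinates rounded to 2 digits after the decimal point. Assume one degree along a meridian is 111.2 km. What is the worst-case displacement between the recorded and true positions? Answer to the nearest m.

582 m

Rounding to 2 decimal places leaves each coordinate within ±0.005° of the true value.
Latitude error → 0.005 × 111200 = 556 m along the meridian.
E–W at 71.9784°: 0.005° × 111200 × cos 71.9784° = 0.005 × 111200 × 0.3094 ≈ 172.013 m.
Worst case both components are at the extreme and orthogonal: √(556² + 172.013²) ≈ 582 m.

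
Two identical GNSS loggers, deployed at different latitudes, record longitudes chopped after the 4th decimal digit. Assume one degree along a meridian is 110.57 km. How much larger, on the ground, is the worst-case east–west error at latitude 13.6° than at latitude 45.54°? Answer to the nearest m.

Truncating at 4 decimal places can drop up to a full unit in the last place, so the longitude may be off by as much as 0.0001°.
Error at 13.6° = 0.0001° × 110570 × cos 13.6° ≈ 11.057 × 0.9720 = 10.747 m.
At 45.54°: 0.0001° × 110570 × cos 45.54° = 0.0001 × 110570 × 0.7004 ≈ 7.7444 m.
So the lower-latitude error exceeds the higher by 10.747 − 7.7444 = 3.0025 m.

3 m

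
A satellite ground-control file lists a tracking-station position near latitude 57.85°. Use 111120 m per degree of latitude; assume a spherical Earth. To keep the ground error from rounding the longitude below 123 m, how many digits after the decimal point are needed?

At 57.85° one degree of longitude covers 111120 × cos 57.85° ≈ 111120 × 0.5321 ≈ 59131.1 m.
With N decimal places the half-ulp bound is 0.5·10⁻ᴺ°, or 0.5·10⁻ᴺ × 59131.1 m on the ground.
Setting 29565.6 × 10⁻ᴺ ≤ 123 gives 10ᴺ ≥ 240.4, i.e. N ≥ 2.38.
So 3 decimal places suffice (29.6 m); 2 would allow up to 296 m.

3 decimal places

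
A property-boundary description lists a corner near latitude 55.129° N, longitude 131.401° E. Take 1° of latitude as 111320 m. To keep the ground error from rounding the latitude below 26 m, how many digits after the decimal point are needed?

4 decimal places

One degree of latitude covers 111320 m.
N decimal places → at most half a unit in the last place, 0.5 × 10⁻ᴺ° = 111320/2 × 10⁻ᴺ m.
Setting 55660 × 10⁻ᴺ ≤ 26 gives 10ᴺ ≥ 2141, i.e. N ≥ 3.33.
N = 3 would give 55.7 m (too coarse); N = 4 gives 5.57 m ≤ 26 m.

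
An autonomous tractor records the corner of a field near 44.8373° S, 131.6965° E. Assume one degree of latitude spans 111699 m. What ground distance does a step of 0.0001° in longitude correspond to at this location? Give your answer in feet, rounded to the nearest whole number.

At 44.8373° a degree of longitude is 111699 × cos 44.8373° ≈ 79207.1 m, so 0.0001° corresponds to 7.92071 m.
Converting: 7.92071 m × 3.2808 ft/m ≈ 25.987 ft.

26 feet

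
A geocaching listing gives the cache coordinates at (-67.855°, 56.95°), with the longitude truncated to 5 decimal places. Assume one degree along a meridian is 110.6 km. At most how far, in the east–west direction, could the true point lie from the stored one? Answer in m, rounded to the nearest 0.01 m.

0.42 m

Truncating at 5 decimal places can drop up to a full unit in the last place, so the longitude may be off by as much as 1e-05°.
Parallels shrink by cos φ, so at 67.855° a degree of longitude is 110600 × 0.3770 ≈ 41690.9 m.
East–west error: 1e-05° × 41690.9 m/° ≈ 0.416909 m.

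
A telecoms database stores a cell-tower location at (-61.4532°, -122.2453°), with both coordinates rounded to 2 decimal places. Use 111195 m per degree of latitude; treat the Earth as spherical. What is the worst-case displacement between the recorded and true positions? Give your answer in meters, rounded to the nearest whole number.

Rounding to 2 decimal places leaves each coordinate within ±0.005° of the true value.
North–south component: 0.005° × 111195 = 555.975 m.
East–west component at 61.4532°: 0.005° × 111195 × cos 61.4532° ≈ 0.005 × 53137.5 ≈ 265.687 m.
Worst case both components are at the extreme and orthogonal: √(555.975² + 265.687²) ≈ 616.196 m.

616 meters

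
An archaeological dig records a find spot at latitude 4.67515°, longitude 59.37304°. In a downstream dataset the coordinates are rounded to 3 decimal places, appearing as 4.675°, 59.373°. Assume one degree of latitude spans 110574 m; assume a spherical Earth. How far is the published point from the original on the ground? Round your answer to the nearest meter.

The latitude changed by +0.00015° and the longitude by +0.00004°.
N–S: 0.00015° × 110574 m/° = 16.5861 m.
East–west at this latitude: 0.00004° × 110574 × cos 4.675° ≈ 0.00004 × 110206 = 4.40825 m.
Hypotenuse of the two orthogonal shifts: √(16.5861² + 4.40825²) = 17.1619 m.

17 meters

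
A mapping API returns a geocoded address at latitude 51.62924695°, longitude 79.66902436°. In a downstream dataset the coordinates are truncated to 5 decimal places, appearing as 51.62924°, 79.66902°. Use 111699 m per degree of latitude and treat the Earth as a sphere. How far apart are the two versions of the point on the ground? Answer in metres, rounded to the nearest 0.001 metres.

The latitude changed by +0.00000695° and the longitude by +0.00000436°.
North–south shift: 0.00000695 × 111699 = 0.776308 m.
E–W at 51.6292°: 0.00000436° × 111699 × cos 51.6292° = 0.00000436 × 111699 × 0.6207 ≈ 0.302309 m.
Combined displacement = (0.776308² + 0.302309²)^½ ≈ 0.833094 m.

0.833 metres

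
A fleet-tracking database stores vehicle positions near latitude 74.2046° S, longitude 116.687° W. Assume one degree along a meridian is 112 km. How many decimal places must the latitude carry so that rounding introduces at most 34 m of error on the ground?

One degree of latitude covers 112000 m.
With N decimal places the half-ulp bound is 0.5·10⁻ᴺ°, or 0.5·10⁻ᴺ × 112000 m on the ground.
Setting 56000 × 10⁻ᴺ ≤ 34 gives 10ᴺ ≥ 1647, i.e. N ≥ 3.22.
So 4 decimal places suffice (5.6 m); 3 would allow up to 56 m.

4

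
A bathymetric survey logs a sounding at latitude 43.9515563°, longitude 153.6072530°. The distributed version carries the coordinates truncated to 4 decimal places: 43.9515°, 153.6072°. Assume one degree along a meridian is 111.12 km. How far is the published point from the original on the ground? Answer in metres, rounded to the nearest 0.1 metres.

Δlat = 43.9515563 − 43.9515 = +0.0000563°; Δlon = 153.6072530 − 153.6072 = +0.0000530°.
North–south shift: 0.0000563 × 111120 = 6.25606 m.
East–west at this latitude: 0.0000530° × 111120 × cos 43.9515° ≈ 0.0000530 × 79998.4 = 4.23991 m.
Combined displacement = (6.25606² + 4.23991²)^½ ≈ 7.55745 m.

7.6 metres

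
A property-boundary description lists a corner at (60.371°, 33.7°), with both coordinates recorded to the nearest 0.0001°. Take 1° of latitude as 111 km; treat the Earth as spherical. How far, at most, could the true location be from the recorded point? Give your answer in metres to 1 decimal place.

Rounding to 4 decimal places leaves each coordinate within ±5e-05° of the true value.
North–south component: 5e-05° × 111000 = 5.55 m.
E–W at 60.371°: 5e-05° × 111000 × cos 60.371° = 5e-05 × 111000 × 0.4944 ≈ 2.74382 m.
Combining orthogonally: (5.55² + 2.74382²)^½ ≈ 6.19121 m.

6.2 metres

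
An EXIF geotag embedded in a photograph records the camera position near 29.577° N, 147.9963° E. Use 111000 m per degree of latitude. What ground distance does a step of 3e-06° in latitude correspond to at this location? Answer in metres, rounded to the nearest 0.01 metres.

Along a meridian 3e-06° is 3e-06 × 111000 = 0.333 m.

0.33 metres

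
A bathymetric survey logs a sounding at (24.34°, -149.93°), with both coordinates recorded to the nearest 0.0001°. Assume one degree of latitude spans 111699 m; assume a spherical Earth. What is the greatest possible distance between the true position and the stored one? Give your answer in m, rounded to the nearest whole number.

Rounding to 4 decimal places leaves each coordinate within ±5e-05° of the true value.
North–south component: 5e-05° × 111699 = 5.58495 m.
Longitude error → 5e-05 × 111699 × cos 24.34° = 5e-05 × 111699 × 0.9111 ≈ 5.08854 m.
The two errors are perpendicular, so the maximum displacement is √(5.58495² + 5.08854²) ≈ 7.55545 m.

8 m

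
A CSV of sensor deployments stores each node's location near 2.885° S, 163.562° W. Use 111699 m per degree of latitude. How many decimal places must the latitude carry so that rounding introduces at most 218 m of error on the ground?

3 decimal places

One degree of latitude covers 111699 m.
N decimal places → at most half a unit in the last place, 0.5 × 10⁻ᴺ° = 111699/2 × 10⁻ᴺ m.
Need 0.5 × 111699 × 10⁻ᴺ ≤ 218 → 10⁻ᴺ ≤ 3.903e-03, so N ≥ 2.41.
At 2 places the error can reach 558 m, but 3 places keeps it to 55.8 m.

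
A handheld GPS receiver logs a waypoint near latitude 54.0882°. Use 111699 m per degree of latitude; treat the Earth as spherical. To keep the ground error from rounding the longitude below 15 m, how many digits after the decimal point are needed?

At 54.0882° one degree of longitude covers 111699 × cos 54.0882° ≈ 111699 × 0.5865 ≈ 65515.8 m.
With N decimal places the half-ulp bound is 0.5·10⁻ᴺ°, or 0.5·10⁻ᴺ × 65515.8 m on the ground.
Setting 32757.9 × 10⁻ᴺ ≤ 15 gives 10ᴺ ≥ 2184, i.e. N ≥ 3.34.
At 3 places the error can reach 32.8 m, but 4 places keeps it to 3.28 m.

4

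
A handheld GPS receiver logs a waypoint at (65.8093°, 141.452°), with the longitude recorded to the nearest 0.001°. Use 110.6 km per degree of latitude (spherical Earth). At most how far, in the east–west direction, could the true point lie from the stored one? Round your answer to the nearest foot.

Rounding to 3 decimal places leaves the longitude within ±0.0005° of the true value.
At latitude 65.8093° a degree of longitude spans 110600 m × cos 65.8093° = 110600 × 0.4098 ≈ 45321.1 m.
So at most 0.0005° × 45321.1 ≈ 22.6606 m east–west.
In feet: 22.6606 m ÷ 0.3048 ≈ 74.346 ft.

74 feet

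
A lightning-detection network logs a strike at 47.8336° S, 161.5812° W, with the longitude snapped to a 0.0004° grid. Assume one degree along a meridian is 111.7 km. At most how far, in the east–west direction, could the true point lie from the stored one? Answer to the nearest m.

15 m

With a 0.0004° grid the true value lies within half a step, ±0.0004°/2 = ±0.0002°, of the stored one.
Parallels shrink by cos φ, so at 47.8336° a degree of longitude is 111700 × 0.6713 ≈ 74982.7 m.
So at most 0.0002° × 74982.7 ≈ 14.9965 m east–west.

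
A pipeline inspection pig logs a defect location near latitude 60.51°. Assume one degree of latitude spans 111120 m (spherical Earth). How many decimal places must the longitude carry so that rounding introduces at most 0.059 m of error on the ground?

At 60.51° one degree of longitude covers 111120 × cos 60.51° ≈ 111120 × 0.4923 ≈ 54701.2 m.
With N decimal places the half-ulp bound is 0.5·10⁻ᴺ°, or 0.5·10⁻ᴺ × 54701.2 m on the ground.
Setting 27350.6 × 10⁻ᴺ ≤ 0.059 gives 10ᴺ ≥ 4.636e+05, i.e. N ≥ 5.67.
N = 5 would give 0.274 m (too coarse); N = 6 gives 0.0274 m ≤ 0.059 m.

6 decimal places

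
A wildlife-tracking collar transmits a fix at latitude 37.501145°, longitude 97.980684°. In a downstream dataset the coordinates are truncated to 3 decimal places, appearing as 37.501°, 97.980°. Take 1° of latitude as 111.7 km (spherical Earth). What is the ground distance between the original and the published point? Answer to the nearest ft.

206 ft

The latitude changed by +0.000145° and the longitude by +0.000684°.
North–south shift: 0.000145 × 111700 = 16.1965 m.
E–W at 37.501°: 0.000684° × 111700 × cos 37.501° = 0.000684 × 111700 × 0.7933 ≈ 60.6136 m.
Distance: √(16.1965² + 60.6136²) ≈ 62.7402 m.
Converting: 62.7402 m × 3.2808 ft/m ≈ 205.84 ft.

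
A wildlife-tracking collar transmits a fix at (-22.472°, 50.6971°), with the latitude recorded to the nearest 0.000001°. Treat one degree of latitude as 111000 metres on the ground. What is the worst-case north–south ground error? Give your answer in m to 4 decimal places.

Rounding to 6 decimal places leaves the latitude within ±5e-07° of the true value.
So the N–S error is at most 5e-07 × 111000 = 0.0555 m.

0.0555 m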